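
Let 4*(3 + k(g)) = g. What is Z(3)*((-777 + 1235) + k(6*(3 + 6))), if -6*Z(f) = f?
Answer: -937/4 ≈ -234.25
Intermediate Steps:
Z(f) = -f/6
k(g) = -3 + g/4
Z(3)*((-777 + 1235) + k(6*(3 + 6))) = (-⅙*3)*((-777 + 1235) + (-3 + (6*(3 + 6))/4)) = -(458 + (-3 + (6*9)/4))/2 = -(458 + (-3 + (¼)*54))/2 = -(458 + (-3 + 27/2))/2 = -(458 + 21/2)/2 = -½*937/2 = -937/4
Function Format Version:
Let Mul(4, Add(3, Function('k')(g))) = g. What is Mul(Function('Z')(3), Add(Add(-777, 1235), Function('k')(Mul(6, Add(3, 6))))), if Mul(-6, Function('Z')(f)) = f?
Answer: Rational(-937, 4) ≈ -234.25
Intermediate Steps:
Function('Z')(f) = Mul(Rational(-1, 6), f)
Function('k')(g) = Add(-3, Mul(Rational(1, 4), g))
Mul(Function('Z')(3), Add(Add(-777, 1235), Function('k')(Mul(6, Add(3, 6))))) = Mul(Mul(Rational(-1, 6), 3), Add(Add(-777, 1235), Add(-3, Mul(Rational(1, 4), Mul(6, Add(3, 6)))))) = Mul(Rational(-1, 2), Add(458, Add(-3, Mul(Rational(1, 4), Mul(6, 9))))) = Mul(Rational(-1, 2), Add(458, Add(-3, Mul(Rational(1, 4), 54)))) = Mul(Rational(-1, 2), Add(458, Add(-3, Rational(27, 2)))) = Mul(Rational(-1, 2), Add(458, Rational(21, 2))) = Mul(Rational(-1, 2), Rational(937, 2)) = Rational(-937, 4)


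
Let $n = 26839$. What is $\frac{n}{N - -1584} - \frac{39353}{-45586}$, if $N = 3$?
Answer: $\frac{55910255}{3145434} \approx 17.775$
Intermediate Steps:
$\frac{n}{N - -1584} - \frac{39353}{-45586} = \frac{26839}{3 - -1584} - \frac{39353}{-45586} = \frac{26839}{3 + 1584} - - \frac{1711}{1982} = \frac{26839}{1587} + \frac{1711}{1982} = \frac{55910255}{3145434}$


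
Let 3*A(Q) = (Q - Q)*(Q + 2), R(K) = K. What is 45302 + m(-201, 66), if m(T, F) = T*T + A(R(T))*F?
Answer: 85703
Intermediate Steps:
A(Q) = 0 (A(Q) = ((Q - Q)*(Q + 2))/3 = (0*(2 + Q))/3 = (⅓)*0 = 0)
m(T, F) = T² (m(T, F) = T*T + 0*F = T² + 0 = T²)
45302 + m(-201, 66) = 45302 + (-201)² = 45302 + 40401 = 85703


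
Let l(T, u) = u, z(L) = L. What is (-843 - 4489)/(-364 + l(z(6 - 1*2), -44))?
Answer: 1333/102 ≈ 13.069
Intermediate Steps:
(-843 - 4489)/(-364 + l(z(6 - 1*2), -44)) = (-843 - 4489)/(-364 - 44) = -5332/(-408) = -5332*(-1/408) = 1333/102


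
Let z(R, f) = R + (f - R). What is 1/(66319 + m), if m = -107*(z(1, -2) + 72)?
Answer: 1/58829 ≈ 1.6998e-5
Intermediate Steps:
z(R, f) = f
m = -7490 (m = -107*(-2 + 72) = -107*70 = -7490)
1/(66319 + m) = 1/(66319 - 7490) = 1/58829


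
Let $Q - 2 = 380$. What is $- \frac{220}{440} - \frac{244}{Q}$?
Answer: $- \frac{435}{382} \approx -1.1387$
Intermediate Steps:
$Q = 382$ ($Q = 2 + 380 = 382$)
$- \frac{220}{440} - \frac{244}{Q} = - \frac{220}{440} - \frac{244}{382} = \left(-220\right) \frac{1}{440} - \frac{122}{191} = - \frac{1}{2} - \frac{122}{191} = - \frac{435}{382}$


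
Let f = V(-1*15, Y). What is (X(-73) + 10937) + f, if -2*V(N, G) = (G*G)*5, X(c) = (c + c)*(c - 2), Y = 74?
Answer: 8197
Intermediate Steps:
X(c) = 2*c*(-2 + c) (X(c) = (2*c)*(-2 + c) = 2*c*(-2 + c))
V(N, G) = -5*G**2/2 (V(N, G) = -G*G*5/2 = -G**2*5/2 = -5*G**2/2)
f = -13690 (f = -5/2*74**2 = -5/2*5476 = -13690)
(X(-73) + 10937) + f = (2*(-73)*(-2 - 73) + 10937) - 13690 = (2*(-73)*(-75) + 10937) - 13690 = (10950 + 10937) - 13690 = 21887 - 13690 = 8197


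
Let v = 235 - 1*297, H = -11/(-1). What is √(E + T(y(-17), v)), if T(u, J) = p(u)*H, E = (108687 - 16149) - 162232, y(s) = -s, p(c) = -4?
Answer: I*√69738 ≈ 264.08*I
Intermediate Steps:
E = -69694 (E = 92538 - 162232 = -69694)
H = 11 (H = -11*(-1) = 11)
v = -62 (v = 235 - 297 = -62)
T(u, J) = -44 (T(u, J) = -4*11 = -44)
√(E + T(y(-17), v)) = √(-69694 - 44) = √(-69738) = I*√69738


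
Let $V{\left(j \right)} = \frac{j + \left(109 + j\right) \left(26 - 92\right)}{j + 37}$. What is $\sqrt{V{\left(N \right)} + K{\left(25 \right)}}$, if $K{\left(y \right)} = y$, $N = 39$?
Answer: $\frac{i \sqrt{148751}}{38} \approx 10.15 i$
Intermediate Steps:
$V{\left(j \right)} = \frac{-7194 - 65 j}{37 + j}$ ($V{\left(j \right)} = \frac{j + \left(109 + j\right) \left(-66\right)}{37 + j} = \frac{j - \left(7194 + 66 j\right)}{37 + j} = \frac{-7194 - 65 j}{37 + j}$)
$\sqrt{V{\left(N \right)} + K{\left(25 \right)}} = \sqrt{\frac{-7194 - 2535}{37 + 39} + 25} = \sqrt{\frac{-7194 - 2535}{76} + 25} = \sqrt{\frac{1}{76} \left(-9729\right) + 25} = \sqrt{- \frac{9729}{76} + 25} = \sqrt{- \frac{7829}{76}} = \frac{i \sqrt{148751}}{38}$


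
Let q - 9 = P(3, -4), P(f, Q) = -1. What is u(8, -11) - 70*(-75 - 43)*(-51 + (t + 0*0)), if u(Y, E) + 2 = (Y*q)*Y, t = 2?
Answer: -404230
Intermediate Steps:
q = 8 (q = 9 - 1 = 8)
u(Y, E) = -2 + 8*Y**2 (u(Y, E) = -2 + (Y*8)*Y = -2 + (8*Y)*Y = -2 + 8*Y**2)
u(8, -11) - 70*(-75 - 43)*(-51 + (t + 0*0)) = (-2 + 8*8**2) - 70*(-75 - 43)*(-51 + (2 + 0*0)) = (-2 + 8*64) - (-8260)*(-51 + (2 + 0)) = (-2 + 512) - (-8260)*(-51 + 2) = 510 - (-8260)*(-49) = 510 - 70*5782 = 510 - 404740 = -404230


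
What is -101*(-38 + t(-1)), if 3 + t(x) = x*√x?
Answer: 4141 + 101*I ≈ 4141.0 + 101.0*I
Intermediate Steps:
t(x) = -3 + x^(3/2) (t(x) = -3 + x*√x = -3 + x^(3/2))
-101*(-38 + t(-1)) = -101*(-38 + (-3 + (-1)^(3/2))) = -101*(-38 + (-3 - I)) = -101*(-41 - I) = 4141 + 101*I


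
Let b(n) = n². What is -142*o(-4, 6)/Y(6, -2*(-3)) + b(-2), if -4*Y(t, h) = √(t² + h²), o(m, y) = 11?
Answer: 4 + 1562*√2/3 ≈ 740.33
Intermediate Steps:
Y(t, h) = -√(h² + t²)/4 (Y(t, h) = -√(t² + h²)/4 = -√(h² + t²)/4)
-142*o(-4, 6)/Y(6, -2*(-3)) + b(-2) = -1562/((-√((-2*(-3))² + 6²)/4)) + (-2)² = -1562/((-√(6² + 36)/4)) + 4 = -1562/((-√(36 + 36)/4)) + 4 = -1562/((-3*√2/2)) + 4 = -1562*(-√2/3) + 4 = -(-1562)*√2/3 + 4 = 1562*√2/3 + 4 = 4 + 1562*√2/3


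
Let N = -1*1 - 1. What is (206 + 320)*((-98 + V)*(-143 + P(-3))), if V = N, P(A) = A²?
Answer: 7048400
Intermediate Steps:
N = -2 (N = -1 - 1 = -2)
V = -2
(206 + 320)*((-98 + V)*(-143 + P(-3))) = (206 + 320)*((-98 - 2)*(-143 + (-3)²)) = 526*(-100*(-143 + 9)) = 526*(-100*(-134)) = 526*13400 = 7048400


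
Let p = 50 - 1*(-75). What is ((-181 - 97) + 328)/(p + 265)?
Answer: 5/39 ≈ 0.12821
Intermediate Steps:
p = 125 (p = 50 + 75 = 125)
((-181 - 97) + 328)/(p + 265) = ((-181 - 97) + 328)/(125 + 265) = (-278 + 328)/390 = 50*(1/390) = 5/39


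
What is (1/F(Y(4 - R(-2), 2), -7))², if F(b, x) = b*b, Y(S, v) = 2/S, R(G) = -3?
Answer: 2401/16 ≈ 150.06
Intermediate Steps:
F(b, x) = b²
(1/F(Y(4 - R(-2), 2), -7))² = (1/((2/(4 - 1*(-3)))²))² = (1/((2/(4 + 3))²))² = (1/((2/7)²))² = (1/(4/49))² = (49/4)² = 2401/16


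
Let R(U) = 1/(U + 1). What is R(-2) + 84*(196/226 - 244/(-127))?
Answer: 3347161/14351 ≈ 233.24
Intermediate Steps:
R(U) = 1/(1 + U)
R(-2) + 84*(196/226 - 244/(-127)) = 1/(1 - 2) + 84*(196/226 - 244/(-127)) = 1/(-1) + 84*(196*(1/226) - 244*(-1/127)) = -1 + 84*(98/113 + 244/127) = -1 + 84*(40018/14351) = -1 + 3361512/14351 = 3347161/14351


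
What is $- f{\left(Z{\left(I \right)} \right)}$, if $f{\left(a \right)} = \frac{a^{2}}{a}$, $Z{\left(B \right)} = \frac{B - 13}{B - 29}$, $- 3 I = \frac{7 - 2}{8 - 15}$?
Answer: $- \frac{67}{151} \approx -0.44371$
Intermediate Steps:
$I = \frac{5}{21}$ ($I = - \frac{\left(7 - 2\right) \frac{1}{8 - 15}}{3} = - \frac{5 \frac{1}{-7}}{3} = - \frac{5 \left(- \frac{1}{7}\right)}{3} = \left(- \frac{1}{3}\right) \left(- \frac{5}{7}\right) = \frac{5}{21} \approx 0.2381$)
$Z{\left(B \right)} = \frac{-13 + B}{-29 + B}$
$f{\left(a \right)} = a$
$- f{\left(Z{\left(I \right)} \right)} = - \frac{-13 + \frac{5}{21}}{-29 + \frac{5}{21}} = - \frac{-268}{\left(- \frac{604}{21}\right) 21} = - \frac{\left(-21\right) \left(-268\right)}{604 \cdot 21} = \left(-1\right) \frac{67}{151} = - \frac{67}{151}$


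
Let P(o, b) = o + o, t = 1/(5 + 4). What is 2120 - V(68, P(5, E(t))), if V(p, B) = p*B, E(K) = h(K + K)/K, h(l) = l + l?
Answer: 1440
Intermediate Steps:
h(l) = 2*l
t = ⅑ (t = 1/9 = ⅑ ≈ 0.11111)
E(K) = 4 (E(K) = (2*(K + K))/K = (2*(2*K))/K = (4*K)/K = 4)
P(o, b) = 2*o
V(p, B) = B*p
2120 - V(68, P(5, E(t))) = 2120 - 2*5*68 = 2120 - 10*68 = 2120 - 1*680 = 2120 - 680 = 1440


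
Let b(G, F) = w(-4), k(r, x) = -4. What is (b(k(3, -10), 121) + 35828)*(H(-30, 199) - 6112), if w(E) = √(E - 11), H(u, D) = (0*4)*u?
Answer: -218980736 - 6112*I*√15 ≈ -2.1898e+8 - 23672.0*I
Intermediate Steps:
H(u, D) = 0 (H(u, D) = 0*u = 0)
w(E) = √(-11 + E)
b(G, F) = I*√15 (b(G, F) = √(-11 - 4) = √(-15) = I*√15)
(b(k(3, -10), 121) + 35828)*(H(-30, 199) - 6112) = (I*√15 + 35828)*(0 - 6112) = (35828 + I*√15)*(-6112) = -218980736 - 6112*I*√15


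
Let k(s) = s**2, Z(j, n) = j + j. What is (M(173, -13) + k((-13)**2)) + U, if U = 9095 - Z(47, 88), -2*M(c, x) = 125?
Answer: 74999/2 ≈ 37500.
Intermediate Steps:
M(c, x) = -125/2 (M(c, x) = -1/2*125 = -125/2)
Z(j, n) = 2*j
U = 9001 (U = 9095 - 2*47 = 9095 - 1*94 = 9095 - 94 = 9001)
(M(173, -13) + k((-13)**2)) + U = (-125/2 + ((-13)**2)**2) + 9001 = (-125/2 + 169**2) + 9001 = (-125/2 + 28561) + 9001 = 56997/2 + 9001 = 74999/2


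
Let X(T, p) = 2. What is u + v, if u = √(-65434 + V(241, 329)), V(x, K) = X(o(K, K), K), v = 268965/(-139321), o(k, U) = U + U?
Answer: -268965/139321 + 2*I*√16358 ≈ -1.9305 + 255.8*I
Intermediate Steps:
o(k, U) = 2*U
v = -268965/139321 (v = 268965*(-1/139321) = -268965/139321 ≈ -1.9305)
V(x, K) = 2
u = 2*I*√16358 (u = √(-65434 + 2) = √(-65432) = 2*I*√16358 ≈ 255.8*I)
u + v = 2*I*√16358 - 268965/139321 = -268965/139321 + 2*I*√16358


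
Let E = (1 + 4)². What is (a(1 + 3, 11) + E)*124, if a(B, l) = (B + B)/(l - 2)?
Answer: 28892/9 ≈ 3210.2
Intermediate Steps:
E = 25 (E = 5² = 25)
a(B, l) = 2*B/(-2 + l) (a(B, l) = (2*B)/(-2 + l) = 2*B/(-2 + l))
(a(1 + 3, 11) + E)*124 = (2*(1 + 3)/(-2 + 11) + 25)*124 = (2*4/9 + 25)*124 = (2*4*(⅑) + 25)*124 = (8/9 + 25)*124 = (233/9)*124 = 28892/9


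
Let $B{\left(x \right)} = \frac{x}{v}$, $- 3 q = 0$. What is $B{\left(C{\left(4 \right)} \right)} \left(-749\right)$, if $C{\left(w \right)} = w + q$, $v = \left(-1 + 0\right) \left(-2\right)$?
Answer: $-1498$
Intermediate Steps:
$v = 2$ ($v = \left(-1\right) \left(-2\right) = 2$)
$q = 0$ ($q = \left(- \frac{1}{3}\right) 0 = 0$)
$C{\left(w \right)} = w$ ($C{\left(w \right)} = w + 0 = w$)
$B{\left(x \right)} = \frac{x}{2}$
$B{\left(C{\left(4 \right)} \right)} \left(-749\right) = \frac{1}{2} \cdot 4 \left(-749\right) = 2 \left(-749\right) = -1498$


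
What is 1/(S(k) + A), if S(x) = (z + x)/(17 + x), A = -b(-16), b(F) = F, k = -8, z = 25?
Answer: 9/161 ≈ 0.055901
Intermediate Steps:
A = 16 (A = -1*(-16) = 16)
S(x) = (25 + x)/(17 + x)
1/(S(k) + A) = 1/((25 - 8)/(17 - 8) + 16) = 1/(17/9 + 16) = 1/(161/9) = 9/161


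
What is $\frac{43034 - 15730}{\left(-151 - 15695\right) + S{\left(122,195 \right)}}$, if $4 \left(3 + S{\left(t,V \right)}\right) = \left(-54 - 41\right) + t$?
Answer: $- \frac{109216}{63369} \approx -1.7235$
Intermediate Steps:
$S{\left(t,V \right)} = - \frac{107}{4} + \frac{t}{4}$ ($S{\left(t,V \right)} = -3 + \frac{\left(-54 - 41\right) + t}{4} = -3 + \frac{-95 + t}{4} = -3 + \left(- \frac{95}{4} + \frac{t}{4}\right) = - \frac{107}{4} + \frac{t}{4}$)
$\frac{43034 - 15730}{\left(-151 - 15695\right) + S{\left(122,195 \right)}} = \frac{43034 - 15730}{\left(-151 - 15695\right) + \left(- \frac{107}{4} + \frac{1}{4} \cdot 122\right)} = \frac{27304}{-15846 + \left(- \frac{107}{4} + \frac{61}{2}\right)} = \frac{27304}{-15846 + \frac{15}{4}} = \frac{27304}{- \frac{63369}{4}} = 27304 \left(- \frac{4}{63369}\right) = - \frac{109216}{63369}$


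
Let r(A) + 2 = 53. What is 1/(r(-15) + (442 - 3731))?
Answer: -1/3238 ≈ -0.00030883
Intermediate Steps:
r(A) = 51 (r(A) = -2 + 53 = 51)
1/(r(-15) + (442 - 3731)) = 1/(51 + (442 - 3731)) = 1/(51 - 3289) = 1/(-3238) = -1/3238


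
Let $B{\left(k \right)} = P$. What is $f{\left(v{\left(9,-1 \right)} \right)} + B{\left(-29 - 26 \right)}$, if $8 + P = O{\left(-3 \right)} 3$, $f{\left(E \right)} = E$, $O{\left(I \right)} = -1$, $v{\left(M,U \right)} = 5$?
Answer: $-6$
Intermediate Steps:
$P = -11$ ($P = -8 - 3 = -11$)
$B{\left(k \right)} = -11$
$f{\left(v{\left(9,-1 \right)} \right)} + B{\left(-29 - 26 \right)} = 5 - 11 = -6$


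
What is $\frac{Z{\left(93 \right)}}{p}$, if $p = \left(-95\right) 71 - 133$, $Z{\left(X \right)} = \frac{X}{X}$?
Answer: $- \frac{1}{6878} \approx -0.00014539$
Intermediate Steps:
$Z{\left(X \right)} = 1$
$p = -6878$ ($p = -6745 - 133 = -6878$)
$\frac{Z{\left(93 \right)}}{p} = 1 \frac{1}{-6878} = 1 \left(- \frac{1}{6878}\right) = - \frac{1}{6878}$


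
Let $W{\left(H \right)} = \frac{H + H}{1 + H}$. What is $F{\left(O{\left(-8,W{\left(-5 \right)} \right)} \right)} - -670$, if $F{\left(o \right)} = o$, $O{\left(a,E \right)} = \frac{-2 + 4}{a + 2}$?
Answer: $\frac{2009}{3} \approx 669.67$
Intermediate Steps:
$W{\left(H \right)} = \frac{2 H}{1 + H}$
$O{\left(a,E \right)} = \frac{2}{2 + a}$
$F{\left(O{\left(-8,W{\left(-5 \right)} \right)} \right)} - -670 = \frac{2}{2 - 8} - -670 = \frac{2}{-6} + 670 = 2 \left(- \frac{1}{6}\right) + 670 = - \frac{1}{3} + 670 = \frac{2009}{3}$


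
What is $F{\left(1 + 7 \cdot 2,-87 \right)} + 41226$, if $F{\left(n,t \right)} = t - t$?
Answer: $41226$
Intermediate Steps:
$F{\left(n,t \right)} = 0$
$F{\left(1 + 7 \cdot 2,-87 \right)} + 41226 = 0 + 41226 = 41226$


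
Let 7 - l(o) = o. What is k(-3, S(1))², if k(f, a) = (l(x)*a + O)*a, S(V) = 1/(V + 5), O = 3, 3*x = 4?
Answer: 5041/11664 ≈ 0.43218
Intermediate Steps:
x = 4/3 (x = (⅓)*4 = 4/3 ≈ 1.3333)
l(o) = 7 - o
S(V) = 1/(5 + V)
k(f, a) = a*(3 + 17*a/3) (k(f, a) = ((7 - 1*4/3)*a + 3)*a = ((7 - 4/3)*a + 3)*a = (17*a/3 + 3)*a = (3 + 17*a/3)*a = a*(3 + 17*a/3))
k(-3, S(1))² = ((9 + 17/(5 + 1))/(3*(5 + 1)))² = ((⅓)*(9 + 17/6)/6)² = ((⅓)*(⅙)*(9 + 17*(⅙)))² = ((⅓)*(⅙)*(9 + 17/6))² = ((⅓)*(⅙)*(71/6))² = (71/108)² = 5041/11664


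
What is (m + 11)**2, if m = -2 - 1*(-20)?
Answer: 841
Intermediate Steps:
m = 18 (m = -2 + 20 = 18)
(m + 11)**2 = (18 + 11)**2 = 29**2 = 841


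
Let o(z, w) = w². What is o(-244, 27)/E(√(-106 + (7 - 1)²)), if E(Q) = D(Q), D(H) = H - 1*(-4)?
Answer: 1458/43 - 729*I*√70/86 ≈ 33.907 - 70.922*I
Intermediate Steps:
D(H) = 4 + H (D(H) = H + 4 = 4 + H)
E(Q) = 4 + Q
o(-244, 27)/E(√(-106 + (7 - 1)²)) = 27²/(4 + √(-106 + (7 - 1)²)) = 729/(4 + √(-106 + 6²)) = 729/(4 + √(-106 + 36)) = 729/(4 + √(-70)) = 729/(4 + I*√70)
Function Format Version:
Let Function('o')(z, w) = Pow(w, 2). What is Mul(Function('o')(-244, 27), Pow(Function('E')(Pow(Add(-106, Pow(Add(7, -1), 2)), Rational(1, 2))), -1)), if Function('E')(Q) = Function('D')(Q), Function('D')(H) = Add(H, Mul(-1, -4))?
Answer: Add(Rational(1458, 43), Mul(Rational(-729, 86), I, Pow(70, Rational(1, 2)))) ≈ Add(33.907, Mul(-70.922, I))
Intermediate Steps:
Function('D')(H) = Add(4, H) (Function('D')(H) = Add(H, 4) = Add(4, H))
Function('E')(Q) = Add(4, Q)
Mul(Function('o')(-244, 27), Pow(Function('E')(Pow(Add(-106, Pow(Add(7, -1), 2)), Rational(1, 2))), -1)) = Mul(Pow(27, 2), Pow(Add(4, Pow(Add(-106, Pow(Add(7, -1), 2)), Rational(1, 2))), -1)) = Mul(729, Pow(Add(4, Pow(Add(-106, Pow(6, 2)), Rational(1, 2))), -1)) = Mul(729, Pow(Add(4, Pow(Add(-106, 36), Rational(1, 2))), -1)) = Mul(729, Pow(Add(4, Pow(-70, Rational(1, 2))), -1)) = Mul(729, Pow(Add(4, Mul(I, Pow(70, Rational(1, 2)))), -1))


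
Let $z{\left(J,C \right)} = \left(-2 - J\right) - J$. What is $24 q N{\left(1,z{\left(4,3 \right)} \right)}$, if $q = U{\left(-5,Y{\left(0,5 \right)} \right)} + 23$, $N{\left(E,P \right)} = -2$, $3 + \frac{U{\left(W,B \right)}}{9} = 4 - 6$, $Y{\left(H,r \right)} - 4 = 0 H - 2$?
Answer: $1056$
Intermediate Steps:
$Y{\left(H,r \right)} = 2$ ($Y{\left(H,r \right)} = 4 - \left(2 + 0 H\right) = 4 + \left(0 - 2\right) = 4 - 2 = 2$)
$U{\left(W,B \right)} = -45$ ($U{\left(W,B \right)} = -27 + 9 \left(4 - 6\right) = -27 + 9 \left(-2\right) = -27 - 18 = -45$)
$z{\left(J,C \right)} = -2 - 2 J$
$q = -22$ ($q = -45 + 23 = -22$)
$24 q N{\left(1,z{\left(4,3 \right)} \right)} = 24 \left(-22\right) \left(-2\right) = \left(-528\right) \left(-2\right) = 1056$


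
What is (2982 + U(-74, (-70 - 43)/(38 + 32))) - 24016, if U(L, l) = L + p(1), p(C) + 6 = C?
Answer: -21113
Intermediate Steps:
p(C) = -6 + C
U(L, l) = -5 + L (U(L, l) = L + (-6 + 1) = L - 5 = -5 + L)
(2982 + U(-74, (-70 - 43)/(38 + 32))) - 24016 = (2982 + (-5 - 74)) - 24016 = (2982 - 79) - 24016 = 2903 - 24016 = -21113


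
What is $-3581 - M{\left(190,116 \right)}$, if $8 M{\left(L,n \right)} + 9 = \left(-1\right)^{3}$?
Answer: $- \frac{14319}{4} \approx -3579.8$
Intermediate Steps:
$M{\left(L,n \right)} = - \frac{5}{4}$ ($M{\left(L,n \right)} = - \frac{9}{8} + \frac{\left(-1\right)^{3}}{8} = - \frac{9}{8} + \frac{1}{8} \left(-1\right) = - \frac{9}{8} - \frac{1}{8} = - \frac{5}{4}$)
$-3581 - M{\left(190,116 \right)} = -3581 - - \frac{5}{4} = -3581 + \frac{5}{4} = - \frac{14319}{4}$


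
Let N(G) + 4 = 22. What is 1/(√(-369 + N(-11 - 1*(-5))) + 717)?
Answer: 239/171480 - I*√39/171480 ≈ 0.0013937 - 3.6418e-5*I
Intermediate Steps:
N(G) = 18 (N(G) = -4 + 22 = 18)
1/(√(-369 + N(-11 - 1*(-5))) + 717) = 1/(√(-369 + 18) + 717) = 1/(√(-351) + 717) = 1/(3*I*√39 + 717) = 1/(717 + 3*I*√39)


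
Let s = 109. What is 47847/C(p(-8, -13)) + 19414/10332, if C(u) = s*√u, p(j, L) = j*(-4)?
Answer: 9707/5166 + 47847*√2/872 ≈ 79.478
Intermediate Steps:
p(j, L) = -4*j
C(u) = 109*√u
47847/C(p(-8, -13)) + 19414/10332 = 47847/((109*√(-4*(-8)))) + 19414/10332 = 47847/((109*√32)) + 19414*(1/10332) = 47847/((109*(4*√2))) + 9707/5166 = 47847/((436*√2)) + 9707/5166 = 47847*(√2/872) + 9707/5166 = 47847*√2/872 + 9707/5166 = 9707/5166 + 47847*√2/872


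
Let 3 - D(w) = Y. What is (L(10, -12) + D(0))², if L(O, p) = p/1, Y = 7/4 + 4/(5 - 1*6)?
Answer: 729/16 ≈ 45.563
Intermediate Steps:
Y = -9/4 (Y = 7*(¼) + 4/(5 - 6) = 7/4 + 4/(-1) = 7/4 + 4*(-1) = 7/4 - 4 = -9/4 ≈ -2.2500)
D(w) = 21/4 (D(w) = 3 - 1*(-9/4) = 3 + 9/4 = 21/4)
L(O, p) = p (L(O, p) = p*1 = p)
(L(10, -12) + D(0))² = (-12 + 21/4)² = (-27/4)² = 729/16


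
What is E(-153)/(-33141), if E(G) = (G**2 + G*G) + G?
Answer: -15555/11047 ≈ -1.4081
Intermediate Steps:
E(G) = G + 2*G**2 (E(G) = (G**2 + G**2) + G = 2*G**2 + G = G + 2*G**2)
E(-153)/(-33141) = -153*(1 + 2*(-153))/(-33141) = -153*(1 - 306)*(-1/33141) = -153*(-305)*(-1/33141) = 46665*(-1/33141) = -15555/11047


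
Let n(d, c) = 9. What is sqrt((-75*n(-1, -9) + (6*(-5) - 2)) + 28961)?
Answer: sqrt(28254) ≈ 168.09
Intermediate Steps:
sqrt((-75*n(-1, -9) + (6*(-5) - 2)) + 28961) = sqrt((-75*9 + (6*(-5) - 2)) + 28961) = sqrt((-675 + (-30 - 2)) + 28961) = sqrt((-675 - 32) + 28961) = sqrt(-707 + 28961) = sqrt(28254)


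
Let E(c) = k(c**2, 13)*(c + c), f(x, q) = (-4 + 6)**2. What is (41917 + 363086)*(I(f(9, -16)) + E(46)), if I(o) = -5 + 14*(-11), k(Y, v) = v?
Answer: 419988111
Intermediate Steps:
f(x, q) = 4 (f(x, q) = 2**2 = 4)
E(c) = 26*c (E(c) = 13*(c + c) = 13*(2*c) = 26*c)
I(o) = -159 (I(o) = -5 - 154 = -159)
(41917 + 363086)*(I(f(9, -16)) + E(46)) = (41917 + 363086)*(-159 + 26*46) = 405003*(-159 + 1196) = 405003*1037 = 419988111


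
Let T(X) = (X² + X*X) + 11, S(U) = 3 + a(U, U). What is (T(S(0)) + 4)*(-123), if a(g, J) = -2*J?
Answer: -4059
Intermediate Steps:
S(U) = 3 - 2*U
T(X) = 11 + 2*X² (T(X) = (X² + X²) + 11 = 2*X² + 11 = 11 + 2*X²)
(T(S(0)) + 4)*(-123) = ((11 + 2*(3 - 2*0)²) + 4)*(-123) = ((11 + 2*(3 + 0)²) + 4)*(-123) = ((11 + 2*3²) + 4)*(-123) = ((11 + 2*9) + 4)*(-123) = ((11 + 18) + 4)*(-123) = (29 + 4)*(-123) = 33*(-123) = -4059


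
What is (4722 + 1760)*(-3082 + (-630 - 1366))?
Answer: -32915596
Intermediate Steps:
(4722 + 1760)*(-3082 + (-630 - 1366)) = 6482*(-3082 - 1996) = 6482*(-5078) = -32915596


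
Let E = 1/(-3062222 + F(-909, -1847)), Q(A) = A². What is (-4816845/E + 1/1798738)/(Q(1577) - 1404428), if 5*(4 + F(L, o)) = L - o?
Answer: 26530242144508057825/1947135683738 ≈ 1.3625e+7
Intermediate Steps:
F(L, o) = -4 - o/5 + L/5 (F(L, o) = -4 + (L - o)/5 = -4 + (-o/5 + L/5) = -4 - o/5 + L/5)
E = -5/15310192 (E = 1/(-3062222 + (-4 - ⅕*(-1847) + (⅕)*(-909))) = 1/(-3062222 + (-4 + 1847/5 - 909/5)) = 1/(-3062222 + 918/5) = 1/(-15310192/5) = -5/15310192 ≈ -3.2658e-7)
(-4816845/E + 1/1798738)/(Q(1577) - 1404428) = (-4816845/(-5/15310192) + 1/1798738)/(1577² - 1404428) = (-4816845*(-15310192/5) + 1/1798738)/(2486929 - 1404428) = (14749364356848 + 1/1798738)/1082501 = (26530242144508057825/1798738)*(1/1082501) = 26530242144508057825/1947135683738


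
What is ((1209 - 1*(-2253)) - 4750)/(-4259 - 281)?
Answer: 322/1135 ≈ 0.28370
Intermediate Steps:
((1209 - 1*(-2253)) - 4750)/(-4259 - 281) = ((1209 + 2253) - 4750)/(-4540) = (3462 - 4750)*(-1/4540) = -1288*(-1/4540) = 322/1135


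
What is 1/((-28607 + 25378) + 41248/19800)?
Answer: -2475/7986619 ≈ -0.00030989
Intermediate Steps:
1/((-28607 + 25378) + 41248/19800) = 1/(-3229 + 41248*(1/19800)) = 1/(-3229 + 5156/2475) = 1/(-7986619/2475) = -2475/7986619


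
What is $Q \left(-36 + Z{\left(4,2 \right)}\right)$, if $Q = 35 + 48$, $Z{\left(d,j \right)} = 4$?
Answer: $-2656$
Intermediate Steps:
$Q = 83$
$Q \left(-36 + Z{\left(4,2 \right)}\right) = 83 \left(-36 + 4\right) = 83 \left(-32\right) = -2656$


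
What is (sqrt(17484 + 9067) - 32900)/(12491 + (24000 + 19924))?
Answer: -6580/11283 + sqrt(26551)/56415 ≈ -0.58029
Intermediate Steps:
(sqrt(17484 + 9067) - 32900)/(12491 + (24000 + 19924)) = (sqrt(26551) - 32900)/(12491 + 43924) = (-32900 + sqrt(26551))/56415 = (-32900 + sqrt(26551))*(1/56415) = -6580/11283 + sqrt(26551)/56415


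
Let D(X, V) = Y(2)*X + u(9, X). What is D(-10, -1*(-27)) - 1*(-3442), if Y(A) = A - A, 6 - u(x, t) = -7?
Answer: 3455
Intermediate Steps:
u(x, t) = 13 (u(x, t) = 6 - 1*(-7) = 6 + 7 = 13)
Y(A) = 0
D(X, V) = 13 (D(X, V) = 0*X + 13 = 0 + 13 = 13)
D(-10, -1*(-27)) - 1*(-3442) = 13 - 1*(-3442) = 13 + 3442 = 3455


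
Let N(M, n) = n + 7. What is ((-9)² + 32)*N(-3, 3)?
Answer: 1130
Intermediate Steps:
N(M, n) = 7 + n
((-9)² + 32)*N(-3, 3) = ((-9)² + 32)*(7 + 3) = (81 + 32)*10 = 113*10 = 1130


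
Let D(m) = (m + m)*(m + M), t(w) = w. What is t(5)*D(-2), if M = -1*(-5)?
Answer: -60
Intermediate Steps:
M = 5
D(m) = 2*m*(5 + m) (D(m) = (m + m)*(m + 5) = (2*m)*(5 + m) = 2*m*(5 + m))
t(5)*D(-2) = 5*(2*(-2)*(5 - 2)) = 5*(2*(-2)*3) = 5*(-12) = -60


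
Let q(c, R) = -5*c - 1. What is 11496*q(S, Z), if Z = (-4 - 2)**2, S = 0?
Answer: -11496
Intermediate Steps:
Z = 36 (Z = (-6)**2 = 36)
q(c, R) = -1 - 5*c
11496*q(S, Z) = 11496*(-1 - 5*0) = 11496*(-1 + 0) = 11496*(-1) = -11496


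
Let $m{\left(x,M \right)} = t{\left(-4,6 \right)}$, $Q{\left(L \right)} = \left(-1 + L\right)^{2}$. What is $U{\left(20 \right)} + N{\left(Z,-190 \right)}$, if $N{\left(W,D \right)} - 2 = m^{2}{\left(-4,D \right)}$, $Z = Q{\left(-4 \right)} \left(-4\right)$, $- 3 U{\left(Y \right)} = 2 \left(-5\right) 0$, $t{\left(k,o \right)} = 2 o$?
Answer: $146$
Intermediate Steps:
$U{\left(Y \right)} = 0$ ($U{\left(Y \right)} = - \frac{2 \left(-5\right) 0}{3} = - \frac{\left(-10\right) 0}{3} = \left(- \frac{1}{3}\right) 0 = 0$)
$m{\left(x,M \right)} = 12$ ($m{\left(x,M \right)} = 2 \cdot 6 = 12$)
$Z = -100$ ($Z = \left(-1 - 4\right)^{2} \left(-4\right) = \left(-5\right)^{2} \left(-4\right) = 25 \left(-4\right) = -100$)
$N{\left(W,D \right)} = 146$ ($N{\left(W,D \right)} = 2 + 12^{2} = 2 + 144 = 146$)
$U{\left(20 \right)} + N{\left(Z,-190 \right)} = 0 + 146 = 146$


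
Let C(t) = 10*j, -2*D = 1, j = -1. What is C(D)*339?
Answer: -3390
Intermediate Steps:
D = -½ (D = -½*1 = -½ ≈ -0.50000)
C(t) = -10 (C(t) = 10*(-1) = -10)
C(D)*339 = -10*339 = -3390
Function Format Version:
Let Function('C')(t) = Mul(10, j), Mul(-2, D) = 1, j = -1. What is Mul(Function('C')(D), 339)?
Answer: -3390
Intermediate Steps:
D = Rational(-1, 2) (D = Mul(Rational(-1, 2), 1) = Rational(-1, 2) ≈ -0.50000)
Function('C')(t) = -10 (Function('C')(t) = Mul(10, -1) = -10)
Mul(Function('C')(D), 339) = Mul(-10, 339) = -3390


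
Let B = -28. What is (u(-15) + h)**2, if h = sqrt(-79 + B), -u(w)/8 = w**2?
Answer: (1800 - I*sqrt(107))**2 ≈ 3.2399e+6 - 3.724e+4*I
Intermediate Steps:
u(w) = -8*w**2
h = I*sqrt(107) (h = sqrt(-79 - 28) = sqrt(-107) = I*sqrt(107) ≈ 10.344*I)
(u(-15) + h)**2 = (-8*(-15)**2 + I*sqrt(107))**2 = (-8*225 + I*sqrt(107))**2 = (-1800 + I*sqrt(107))**2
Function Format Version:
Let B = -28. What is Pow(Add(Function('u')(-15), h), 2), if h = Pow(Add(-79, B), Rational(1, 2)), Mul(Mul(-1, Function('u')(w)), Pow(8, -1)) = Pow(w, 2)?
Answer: Pow(Add(1800, Mul(-1, I, Pow(107, Rational(1, 2)))), 2) ≈ Add(3.2399e+6, Mul(-3.724e+4, I))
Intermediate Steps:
Function('u')(w) = Mul(-8, Pow(w, 2))
h = Mul(I, Pow(107, Rational(1, 2))) (h = Pow(Add(-79, -28), Rational(1, 2)) = Pow(-107, Rational(1, 2)) = Mul(I, Pow(107, Rational(1, 2))) ≈ Mul(10.344, I))
Pow(Add(Function('u')(-15), h), 2) = Pow(Add(Mul(-8, Pow(-15, 2)), Mul(I, Pow(107, Rational(1, 2)))), 2) = Pow(Add(Mul(-8, 225), Mul(I, Pow(107, Rational(1, 2)))), 2) = Pow(Add(-1800, Mul(I, Pow(107, Rational(1, 2)))), 2)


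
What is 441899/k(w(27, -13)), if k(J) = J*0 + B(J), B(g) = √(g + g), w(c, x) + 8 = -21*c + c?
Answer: -441899*I*√274/548 ≈ -13348.0*I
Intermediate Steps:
w(c, x) = -8 - 20*c (w(c, x) = -8 + (-21*c + c) = -8 - 20*c)
B(g) = √2*√g (B(g) = √(2*g) = √2*√g)
k(J) = √2*√J (k(J) = J*0 + √2*√J = 0 + √2*√J = √2*√J)
441899/k(w(27, -13)) = 441899/((√2*√(-8 - 20*27))) = 441899/((√2*√(-8 - 540))) = 441899/((√2*√(-548))) = 441899/((√2*(2*I*√137))) = 441899/((2*I*√274)) = 441899*(-I*√274/548) = -441899*I*√274/548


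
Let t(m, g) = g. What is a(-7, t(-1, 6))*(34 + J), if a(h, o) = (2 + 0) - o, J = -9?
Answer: -100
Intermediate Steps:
a(h, o) = 2 - o
a(-7, t(-1, 6))*(34 + J) = (2 - 1*6)*(34 - 9) = (2 - 6)*25 = -4*25 = -100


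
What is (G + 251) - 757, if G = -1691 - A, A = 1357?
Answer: -3554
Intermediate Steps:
G = -3048 (G = -1691 - 1*1357 = -1691 - 1357 = -3048)
(G + 251) - 757 = (-3048 + 251) - 757 = -2797 - 757 = -3554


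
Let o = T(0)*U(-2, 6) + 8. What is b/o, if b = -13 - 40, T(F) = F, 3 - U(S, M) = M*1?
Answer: -53/8 ≈ -6.6250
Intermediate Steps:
U(S, M) = 3 - M
o = 8 (o = 0*(3 - 1*6) + 8 = 0*(3 - 6) + 8 = 0*(-3) + 8 = 0 + 8 = 8)
b = -53
b/o = -53/8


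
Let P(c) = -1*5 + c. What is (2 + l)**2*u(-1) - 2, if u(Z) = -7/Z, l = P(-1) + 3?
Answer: 5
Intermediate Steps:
P(c) = -5 + c
l = -3 (l = (-5 - 1) + 3 = -6 + 3 = -3)
(2 + l)**2*u(-1) - 2 = (2 - 3)**2*(-7/(-1)) - 2 = (-1)**2*(-7*(-1)) - 2 = 1*7 - 2 = 7 - 2 = 5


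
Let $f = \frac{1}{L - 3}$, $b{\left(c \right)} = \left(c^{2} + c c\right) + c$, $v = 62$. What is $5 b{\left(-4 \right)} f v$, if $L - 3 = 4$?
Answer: $2170$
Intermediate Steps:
$b{\left(c \right)} = c + 2 c^{2}$ ($b{\left(c \right)} = \left(c^{2} + c^{2}\right) + c = 2 c^{2} + c = c + 2 c^{2}$)
$L = 7$ ($L = 3 + 4 = 7$)
$f = \frac{1}{4}$ ($f = \frac{1}{7 - 3} = \frac{1}{4} \approx 0.25$)
$5 b{\left(-4 \right)} f v = 5 \left(- 4 \left(1 + 2 \left(-4\right)\right)\right) \frac{1}{4} \cdot 62 = 5 \left(- 4 \left(1 - 8\right)\right) \frac{1}{4} \cdot 62 = 5 \left(\left(-4\right) \left(-7\right)\right) \frac{1}{4} \cdot 62 = 5 \cdot 28 \cdot \frac{1}{4} \cdot 62 = 140 \cdot \frac{1}{4} \cdot 62 = 35 \cdot 62 = 2170$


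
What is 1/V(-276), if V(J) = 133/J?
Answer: -276/133 ≈ -2.0752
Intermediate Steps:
1/V(-276) = 1/(133/(-276)) = 1/(133*(-1/276)) = 1/(-133/276) = -276/133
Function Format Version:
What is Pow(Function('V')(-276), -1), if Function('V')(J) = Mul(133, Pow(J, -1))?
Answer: Rational(-276, 133) ≈ -2.0752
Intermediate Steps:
Pow(Function('V')(-276), -1) = Pow(Mul(133, Pow(-276, -1)), -1) = Pow(Mul(133, Rational(-1, 276)), -1) = Pow(Rational(-133, 276), -1) = Rational(-276, 133)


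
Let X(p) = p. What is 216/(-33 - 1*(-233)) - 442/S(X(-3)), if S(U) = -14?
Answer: 5714/175 ≈ 32.651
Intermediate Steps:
216/(-33 - 1*(-233)) - 442/S(X(-3)) = 216/(-33 - 1*(-233)) - 442/(-14) = 216/(-33 + 233) - 442*(-1/14) = 216/200 + 221/7 = 216*(1/200) + 221/7 = 27/25 + 221/7 = 5714/175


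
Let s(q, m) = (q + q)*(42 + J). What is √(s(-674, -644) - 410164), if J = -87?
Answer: 8*I*√5461 ≈ 591.19*I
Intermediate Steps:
s(q, m) = -90*q (s(q, m) = (q + q)*(42 - 87) = (2*q)*(-45) = -90*q)
√(s(-674, -644) - 410164) = √(-90*(-674) - 410164) = √(60660 - 410164) = √(-349504) = 8*I*√5461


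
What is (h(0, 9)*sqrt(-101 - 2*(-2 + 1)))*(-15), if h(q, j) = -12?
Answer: 540*I*sqrt(11) ≈ 1791.0*I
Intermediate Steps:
(h(0, 9)*sqrt(-101 - 2*(-2 + 1)))*(-15) = -12*sqrt(-101 - 2*(-2 + 1))*(-15) = -12*sqrt(-101 - 2*(-1))*(-15) = -12*sqrt(-101 + 2)*(-15) = -36*I*sqrt(11)*(-15) = 540*I*sqrt(11)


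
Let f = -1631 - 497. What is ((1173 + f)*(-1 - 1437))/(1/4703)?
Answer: 6458582870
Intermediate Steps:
f = -2128
((1173 + f)*(-1 - 1437))/(1/4703) = ((1173 - 2128)*(-1 - 1437))/(1/4703) = (-955*(-1438))/(1/4703) = 1373290*4703 = 6458582870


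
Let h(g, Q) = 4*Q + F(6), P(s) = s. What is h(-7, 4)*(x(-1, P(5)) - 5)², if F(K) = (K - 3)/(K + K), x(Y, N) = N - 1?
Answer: 65/4 ≈ 16.250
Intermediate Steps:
x(Y, N) = -1 + N
F(K) = (-3 + K)/(2*K) (F(K) = (-3 + K)/((2*K)) = (-3 + K)*(1/(2*K)) = (-3 + K)/(2*K))
h(g, Q) = ¼ + 4*Q (h(g, Q) = 4*Q + (½)*(-3 + 6)/6 = 4*Q + (½)*(⅙)*3 = 4*Q + ¼ = ¼ + 4*Q)
h(-7, 4)*(x(-1, P(5)) - 5)² = (¼ + 4*4)*((-1 + 5) - 5)² = (¼ + 16)*(4 - 5)² = (65/4)*(-1)² = (65/4)*1 = 65/4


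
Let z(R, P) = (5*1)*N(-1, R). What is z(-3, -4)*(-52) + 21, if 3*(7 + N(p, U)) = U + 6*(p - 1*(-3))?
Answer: 1061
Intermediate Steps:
N(p, U) = -1 + 2*p + U/3 (N(p, U) = -7 + (U + 6*(p - 1*(-3)))/3 = -7 + (U + 6*(p + 3))/3 = -7 + (U + 6*(3 + p))/3 = -7 + (U + (18 + 6*p))/3 = -7 + (18 + U + 6*p)/3 = -7 + (6 + 2*p + U/3) = -1 + 2*p + U/3)
z(R, P) = -15 + 5*R/3 (z(R, P) = (5*1)*(-1 + 2*(-1) + R/3) = 5*(-1 - 2 + R/3) = 5*(-3 + R/3) = -15 + 5*R/3)
z(-3, -4)*(-52) + 21 = (-15 + (5/3)*(-3))*(-52) + 21 = (-15 - 5)*(-52) + 21 = -20*(-52) + 21 = 1040 + 21 = 1061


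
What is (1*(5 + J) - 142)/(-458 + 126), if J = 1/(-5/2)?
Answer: 687/1660 ≈ 0.41386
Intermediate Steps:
J = -2/5 (J = 1/(-5*1/2) = 1/(-5/2) = -2/5 ≈ -0.40000)
(1*(5 + J) - 142)/(-458 + 126) = (1*(5 - 2/5) - 142)/(-458 + 126) = (1*(23/5) - 142)/(-332) = (23/5 - 142)*(-1/332) = -687/5*(-1/332) = 687/1660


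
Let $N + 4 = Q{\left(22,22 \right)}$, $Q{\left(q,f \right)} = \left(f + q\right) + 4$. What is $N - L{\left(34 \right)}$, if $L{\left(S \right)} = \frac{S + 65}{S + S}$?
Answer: $\frac{2893}{68} \approx 42.544$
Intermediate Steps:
$L{\left(S \right)} = \frac{65 + S}{2 S}$
$Q{\left(q,f \right)} = 4 + f + q$
$N = 44$ ($N = -4 + \left(4 + 22 + 22\right) = -4 + 48 = 44$)
$N - L{\left(34 \right)} = 44 - \frac{65 + 34}{2 \cdot 34} = 44 - \frac{1}{2} \cdot \frac{1}{34} \cdot 99 = 44 - \frac{99}{68} = \frac{2893}{68}$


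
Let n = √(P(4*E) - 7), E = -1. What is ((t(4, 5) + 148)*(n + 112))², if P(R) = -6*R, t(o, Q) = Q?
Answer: 294040449 + 5243616*√17 ≈ 3.1566e+8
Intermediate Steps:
n = √17 (n = √(-24*(-1) - 7) = √(-6*(-4) - 7) = √(24 - 7) = √17 ≈ 4.1231)
((t(4, 5) + 148)*(n + 112))² = ((5 + 148)*(√17 + 112))² = (153*(112 + √17))² = (17136 + 153*√17)²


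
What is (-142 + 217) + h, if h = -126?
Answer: -51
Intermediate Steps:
(-142 + 217) + h = (-142 + 217) - 126 = 75 - 126 = -51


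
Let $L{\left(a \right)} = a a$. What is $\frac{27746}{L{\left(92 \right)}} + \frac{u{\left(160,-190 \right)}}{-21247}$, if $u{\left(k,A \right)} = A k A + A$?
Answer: $- \frac{24148468289}{89917304} \approx -268.56$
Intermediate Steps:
$u{\left(k,A \right)} = A + k A^{2}$ ($u{\left(k,A \right)} = k A^{2} + A = A + k A^{2}$)
$L{\left(a \right)} = a^{2}$
$\frac{27746}{L{\left(92 \right)}} + \frac{u{\left(160,-190 \right)}}{-21247} = \frac{27746}{92^{2}} + \frac{\left(-190\right) \left(1 - 30400\right)}{-21247} = \frac{27746}{8464} + - 190 \left(1 - 30400\right) \left(- \frac{1}{21247}\right) = 27746 \cdot \frac{1}{8464} + \left(-190\right) \left(-30399\right) \left(- \frac{1}{21247}\right) = \frac{13873}{4232} + 5775810 \left(- \frac{1}{21247}\right) = \frac{13873}{4232} - \frac{5775810}{21247} = - \frac{24148468289}{89917304}$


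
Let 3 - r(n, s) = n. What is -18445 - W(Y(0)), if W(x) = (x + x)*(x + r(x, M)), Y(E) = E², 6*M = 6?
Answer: -18445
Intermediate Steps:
M = 1 (M = (⅙)*6 = 1)
r(n, s) = 3 - n
W(x) = 6*x (W(x) = (x + x)*(x + (3 - x)) = (2*x)*3 = 6*x)
-18445 - W(Y(0)) = -18445 - 6*0² = -18445 - 6*0 = -18445 - 1*0 = -18445 + 0 = -18445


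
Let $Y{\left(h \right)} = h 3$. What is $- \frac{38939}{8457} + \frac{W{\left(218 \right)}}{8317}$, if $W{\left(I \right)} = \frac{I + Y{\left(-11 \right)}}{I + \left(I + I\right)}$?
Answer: $- \frac{23533337673}{5111145814} \approx -4.6043$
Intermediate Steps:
$Y{\left(h \right)} = 3 h$
$W{\left(I \right)} = \frac{-33 + I}{3 I}$ ($W{\left(I \right)} = \frac{I + 3 \left(-11\right)}{I + \left(I + I\right)} = \frac{I - 33}{I + 2 I} = \frac{-33 + I}{3 I}$)
$- \frac{38939}{8457} + \frac{W{\left(218 \right)}}{8317} = - \frac{38939}{8457} + \frac{\frac{1}{3} \cdot \frac{1}{218} \left(-33 + 218\right)}{8317} = \left(-38939\right) \frac{1}{8457} + \frac{1}{3} \cdot \frac{1}{218} \cdot 185 \cdot \frac{1}{8317} = - \frac{38939}{8457} + \frac{185}{654} \cdot \frac{1}{8317} = - \frac{38939}{8457} + \frac{185}{5439318} = - \frac{23533337673}{5111145814}$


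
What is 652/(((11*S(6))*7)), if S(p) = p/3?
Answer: 326/77 ≈ 4.2338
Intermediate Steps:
S(p) = p/3 (S(p) = p*(⅓) = p/3)
652/(((11*S(6))*7)) = 652/(((11*((⅓)*6))*7)) = 652/(((11*2)*7)) = 652/((22*7)) = 652/154 = 652*(1/154) = 326/77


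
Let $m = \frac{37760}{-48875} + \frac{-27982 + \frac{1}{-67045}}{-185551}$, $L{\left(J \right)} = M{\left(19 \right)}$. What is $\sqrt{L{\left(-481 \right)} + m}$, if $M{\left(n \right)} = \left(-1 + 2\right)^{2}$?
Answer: $\frac{\sqrt{16916237174191758538982}}{211484535515} \approx 0.615$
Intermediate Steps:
$M{\left(n \right)} = 1$ ($M{\left(n \right)} = 1^{2} = 1$)
$L{\left(J \right)} = 1$
$m = - \frac{657482390381}{1057422677575}$ ($m = 37760 \left(- \frac{1}{48875}\right) + \left(-27982 - \frac{1}{67045}\right) \left(- \frac{1}{185551}\right) = - \frac{7552}{9775} - - \frac{1876053191}{12440266795} = - \frac{7552}{9775} + \frac{1876053191}{12440266795} = - \frac{657482390381}{1057422677575} \approx -0.62178$)
$\sqrt{L{\left(-481 \right)} + m} = \sqrt{1 - \frac{657482390381}{1057422677575}} = \sqrt{\frac{399940287194}{1057422677575}} = \frac{\sqrt{16916237174191758538982}}{211484535515}$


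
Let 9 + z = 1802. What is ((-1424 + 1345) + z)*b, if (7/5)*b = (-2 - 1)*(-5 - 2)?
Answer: 25710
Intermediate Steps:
z = 1793 (z = -9 + 1802 = 1793)
b = 15 (b = 5*((-2 - 1)*(-5 - 2))/7 = 5*(-3*(-7))/7 = (5/7)*21 = 15)
((-1424 + 1345) + z)*b = ((-1424 + 1345) + 1793)*15 = (-79 + 1793)*15 = 1714*15 = 25710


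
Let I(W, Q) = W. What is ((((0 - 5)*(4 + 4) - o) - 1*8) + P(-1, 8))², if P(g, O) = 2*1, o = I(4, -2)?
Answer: 2500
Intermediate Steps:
o = 4
P(g, O) = 2
((((0 - 5)*(4 + 4) - o) - 1*8) + P(-1, 8))² = ((((0 - 5)*(4 + 4) - 1*4) - 1*8) + 2)² = (((-5*8 - 4) - 8) + 2)² = (((-40 - 4) - 8) + 2)² = ((-44 - 8) + 2)² = (-52 + 2)² = (-50)² = 2500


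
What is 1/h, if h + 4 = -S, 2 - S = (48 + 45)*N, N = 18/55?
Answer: 55/1344 ≈ 0.040923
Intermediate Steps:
N = 18/55 (N = 18*(1/55) = 18/55 ≈ 0.32727)
S = -1564/55 (S = 2 - (48 + 45)*18/55 = 2 - 93*18/55 = 2 - 1*1674/55 = 2 - 1674/55 = -1564/55 ≈ -28.436)
h = 1344/55 (h = -4 - 1*(-1564/55) = -4 + 1564/55 = 1344/55 ≈ 24.436)
1/h = 1/(1344/55) = 55/1344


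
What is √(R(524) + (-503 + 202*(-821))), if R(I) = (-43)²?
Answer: 4*I*√10281 ≈ 405.58*I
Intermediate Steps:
R(I) = 1849
√(R(524) + (-503 + 202*(-821))) = √(1849 + (-503 + 202*(-821))) = √(1849 + (-503 - 165842)) = √(1849 - 166345) = √(-164496) = 4*I*√10281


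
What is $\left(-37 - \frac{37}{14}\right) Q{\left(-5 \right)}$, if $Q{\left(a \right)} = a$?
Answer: $\frac{2775}{14} \approx 198.21$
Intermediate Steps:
$\left(-37 - \frac{37}{14}\right) Q{\left(-5 \right)} = \left(-37 - \frac{37}{14}\right) \left(-5\right) = \left(- \frac{555}{14}\right) \left(-5\right) = \frac{2775}{14}$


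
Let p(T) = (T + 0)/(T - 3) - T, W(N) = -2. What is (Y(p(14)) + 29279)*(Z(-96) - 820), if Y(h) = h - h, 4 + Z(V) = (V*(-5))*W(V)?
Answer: -52233736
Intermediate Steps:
p(T) = -T + T/(-3 + T) (p(T) = T/(-3 + T) - T = -T + T/(-3 + T))
Z(V) = -4 + 10*V (Z(V) = -4 + (V*(-5))*(-2) = -4 - 5*V*(-2) = -4 + 10*V)
Y(h) = 0
(Y(p(14)) + 29279)*(Z(-96) - 820) = (0 + 29279)*((-4 + 10*(-96)) - 820) = 29279*((-4 - 960) - 820) = 29279*(-964 - 820) = 29279*(-1784) = -52233736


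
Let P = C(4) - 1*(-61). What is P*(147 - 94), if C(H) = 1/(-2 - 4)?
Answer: 19345/6 ≈ 3224.2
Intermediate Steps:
C(H) = -⅙ (C(H) = 1/(-6) = -⅙)
P = 365/6 (P = -⅙ - 1*(-61) = -⅙ + 61 = 365/6 ≈ 60.833)
P*(147 - 94) = 365*(147 - 94)/6 = (365/6)*53 = 19345/6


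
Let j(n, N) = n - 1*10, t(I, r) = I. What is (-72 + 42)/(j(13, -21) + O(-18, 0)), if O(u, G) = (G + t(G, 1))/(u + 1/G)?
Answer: -10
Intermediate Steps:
j(n, N) = -10 + n (j(n, N) = n - 10 = -10 + n)
O(u, G) = 2*G/(u + 1/G) (O(u, G) = (G + G)/(u + 1/G) = (2*G)/(u + 1/G) = 2*G/(u + 1/G))
(-72 + 42)/(j(13, -21) + O(-18, 0)) = (-72 + 42)/((-10 + 13) + 2*0²/(1 + 0*(-18))) = -30/(3 + 2*0/(1 + 0)) = -30/(3 + 2*0/1) = -30/(3 + 2*0*1) = -30/(3 + 0) = -30/3 = -30*⅓ = -10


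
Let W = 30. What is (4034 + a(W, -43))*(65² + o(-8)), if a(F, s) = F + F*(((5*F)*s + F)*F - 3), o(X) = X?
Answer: -24349067642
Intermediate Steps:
a(F, s) = F + F*(-3 + F*(F + 5*F*s)) (a(F, s) = F + F*((5*F*s + F)*F - 3) = F + F*((F + 5*F*s)*F - 3) = F + F*(F*(F + 5*F*s) - 3) = F + F*(-3 + F*(F + 5*F*s)))
(4034 + a(W, -43))*(65² + o(-8)) = (4034 + 30*(-2 + 30² + 5*(-43)*30²))*(65² - 8) = (4034 + 30*(-2 + 900 + 5*(-43)*900))*(4225 - 8) = (4034 + 30*(-2 + 900 - 193500))*4217 = (4034 + 30*(-192602))*4217 = (4034 - 5778060)*4217 = -5774026*4217 = -24349067642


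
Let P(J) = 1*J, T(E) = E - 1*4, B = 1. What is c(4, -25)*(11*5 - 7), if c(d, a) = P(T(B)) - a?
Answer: 1056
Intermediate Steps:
T(E) = -4 + E (T(E) = E - 4 = -4 + E)
P(J) = J
c(d, a) = -3 - a (c(d, a) = (-4 + 1) - a = -3 - a)
c(4, -25)*(11*5 - 7) = (-3 - 1*(-25))*(11*5 - 7) = (-3 + 25)*(55 - 7) = 22*48 = 1056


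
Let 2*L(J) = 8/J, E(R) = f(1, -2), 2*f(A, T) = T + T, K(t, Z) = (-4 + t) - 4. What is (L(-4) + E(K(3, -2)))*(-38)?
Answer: 114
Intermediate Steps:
K(t, Z) = -8 + t
f(A, T) = T (f(A, T) = (T + T)/2 = (2*T)/2 = T)
E(R) = -2
L(J) = 4/J (L(J) = (8/J)/2 = 4/J)
(L(-4) + E(K(3, -2)))*(-38) = (4/(-4) - 2)*(-38) = (4*(-¼) - 2)*(-38) = (-1 - 2)*(-38) = -3*(-38) = 114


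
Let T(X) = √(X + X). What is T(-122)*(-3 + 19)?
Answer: 32*I*√61 ≈ 249.93*I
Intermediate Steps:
T(X) = √2*√X (T(X) = √(2*X) = √2*√X)
T(-122)*(-3 + 19) = (√2*√(-122))*(-3 + 19) = (√2*(I*√122))*16 = (2*I*√61)*16 = 32*I*√61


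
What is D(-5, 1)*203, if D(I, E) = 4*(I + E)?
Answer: -3248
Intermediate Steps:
D(I, E) = 4*E + 4*I (D(I, E) = 4*(E + I) = 4*E + 4*I)
D(-5, 1)*203 = (4*1 + 4*(-5))*203 = (4 - 20)*203 = -16*203 = -3248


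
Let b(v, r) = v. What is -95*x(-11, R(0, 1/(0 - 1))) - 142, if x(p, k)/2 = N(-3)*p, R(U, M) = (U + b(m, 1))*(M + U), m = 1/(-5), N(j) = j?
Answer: -6412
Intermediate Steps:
m = -⅕ ≈ -0.20000
R(U, M) = (-⅕ + U)*(M + U) (R(U, M) = (U - ⅕)*(M + U) = (-⅕ + U)*(M + U))
x(p, k) = -6*p (x(p, k) = 2*(-3*p) = -6*p)
-95*x(-11, R(0, 1/(0 - 1))) - 142 = -(-570)*(-11) - 142 = -95*66 - 142 = -6270 - 142 = -6412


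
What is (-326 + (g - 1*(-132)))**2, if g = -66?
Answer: 67600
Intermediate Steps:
(-326 + (g - 1*(-132)))**2 = (-326 + (-66 - 1*(-132)))**2 = (-326 + (-66 + 132))**2 = (-326 + 66)**2 = (-260)**2 = 67600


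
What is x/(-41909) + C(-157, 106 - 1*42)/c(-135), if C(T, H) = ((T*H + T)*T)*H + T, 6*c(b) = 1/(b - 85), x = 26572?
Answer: -810354708403516/5987 ≈ -1.3535e+11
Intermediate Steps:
c(b) = 1/(6*(-85 + b)) (c(b) = 1/(6*(b - 85)) = 1/(6*(-85 + b)))
C(T, H) = T + H*T*(T + H*T) (C(T, H) = ((H*T + T)*T)*H + T = ((T + H*T)*T)*H + T = (T*(T + H*T))*H + T = H*T*(T + H*T) + T = T + H*T*(T + H*T))
x/(-41909) + C(-157, 106 - 1*42)/c(-135) = 26572/(-41909) + (-157*(1 + (106 - 1*42)*(-157) - 157*(106 - 1*42)²))/((1/(6*(-85 - 135)))) = 26572*(-1/41909) + (-157*(1 + (106 - 42)*(-157) - 157*(106 - 42)²))/(((⅙)/(-220))) = -3796/5987 + (-157*(1 + 64*(-157) - 157*64²))/(((⅙)*(-1/220))) = -3796/5987 + (-157*(1 - 10048 - 157*4096))/(-1/1320) = -3796/5987 - 157*(1 - 10048 - 643072)*(-1320) = -3796/5987 - 157*(-653119)*(-1320) = -3796/5987 + 102539683*(-1320) = -3796/5987 - 135352381560 = -810354708403516/5987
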